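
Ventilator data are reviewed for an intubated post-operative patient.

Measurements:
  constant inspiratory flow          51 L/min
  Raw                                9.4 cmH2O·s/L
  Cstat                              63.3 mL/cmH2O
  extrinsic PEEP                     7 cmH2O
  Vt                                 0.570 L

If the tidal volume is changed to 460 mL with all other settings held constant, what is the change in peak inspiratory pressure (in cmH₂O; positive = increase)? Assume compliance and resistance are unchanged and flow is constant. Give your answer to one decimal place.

-1.7

PIP = Vt/C + R·V̇ + PEEP (constant-flow equation of motion).
Only the elastic term changes: ΔPIP = ΔVt / C = (460 − 570) / 63.3 = -1.738 cmH2O.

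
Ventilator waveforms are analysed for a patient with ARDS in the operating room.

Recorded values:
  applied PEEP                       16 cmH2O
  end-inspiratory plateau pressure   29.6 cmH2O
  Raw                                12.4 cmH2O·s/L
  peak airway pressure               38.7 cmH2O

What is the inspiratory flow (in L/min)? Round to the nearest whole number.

44

flow = (PIP − Pplat) / Raw = (38.7 − 29.6) / 12.4 = 0.7339 L/s × 60 = 44.034 L/min.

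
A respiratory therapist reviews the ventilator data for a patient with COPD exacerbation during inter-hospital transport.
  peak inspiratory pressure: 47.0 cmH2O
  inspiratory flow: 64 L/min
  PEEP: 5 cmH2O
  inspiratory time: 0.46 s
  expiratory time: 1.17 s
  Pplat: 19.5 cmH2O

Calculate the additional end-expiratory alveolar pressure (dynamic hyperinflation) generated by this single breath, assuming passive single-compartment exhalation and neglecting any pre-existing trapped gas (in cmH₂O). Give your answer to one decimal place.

Flow: 64 L/min ÷ 60 = 1.0667 L/s.
Vt = flow × Ti = 1.0667 L/s × 0.46 s × 1000 mL/L = 490.68 mL.
R = (PIP − Pplat)/V̇ = (47.0 − 19.5) / 1.0667 = 27.5/1.0667 = 25.78 cmH2O·s/L.
C = Vt/(Pplat − PEEP) = 490.68 / (19.5 − 5) = 490.68/14.5 = 33.84 mL/cmH2O.
τ = R × C = 25.78 × 0.03384 L/cmH2O = 0.8724 s.
Fraction remaining = e^(−Te/τ) = e^(−1.17/0.8724) = 0.2616; trapped volume = 490.68 × 0.2616 = 128.36 mL.
Additional alveolar pressure from trapping ≈ V_trapped / C = 128.36 / 33.84 = 3.793 cmH2O.

3.8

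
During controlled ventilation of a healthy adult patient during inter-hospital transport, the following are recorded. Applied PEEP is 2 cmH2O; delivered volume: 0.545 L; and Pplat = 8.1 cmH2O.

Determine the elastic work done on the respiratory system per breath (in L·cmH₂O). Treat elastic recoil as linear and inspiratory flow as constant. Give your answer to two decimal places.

Elastic work ≈ ½ × (Pplat − PEEP) × Vt = 0.5 × (8.1 − 2) × 0.545 L = 0.5 × 6.1 × 0.545 = 1.662 L·cmH2O.

1.66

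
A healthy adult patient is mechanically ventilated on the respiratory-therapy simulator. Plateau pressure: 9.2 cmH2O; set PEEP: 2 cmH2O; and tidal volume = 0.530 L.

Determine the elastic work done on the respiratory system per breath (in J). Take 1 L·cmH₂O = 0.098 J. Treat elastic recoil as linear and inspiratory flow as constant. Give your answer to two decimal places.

Elastic work ≈ ½ × (Pplat − PEEP) × Vt = 0.5 × (9.2 − 2) × 0.530 L = 0.5 × 7.2 × 0.530 = 1.908 L·cmH2O.
× 0.098 J/(L·cmH2O) → 0.187 J.

0.19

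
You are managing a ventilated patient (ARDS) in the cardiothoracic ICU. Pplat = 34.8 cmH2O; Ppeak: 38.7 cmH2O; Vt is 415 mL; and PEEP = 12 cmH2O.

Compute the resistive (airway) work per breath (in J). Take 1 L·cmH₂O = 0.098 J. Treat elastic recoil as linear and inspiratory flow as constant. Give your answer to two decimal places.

0.16

With constant inspiratory flow the resistive pressure is constant at PIP − Pplat = 38.7 − 34.8 = 3.9 cmH2O, so resistive work = 3.9 × 0.415 = 1.619 L·cmH2O.
× 0.098 J/(L·cmH2O) → 0.1587 J.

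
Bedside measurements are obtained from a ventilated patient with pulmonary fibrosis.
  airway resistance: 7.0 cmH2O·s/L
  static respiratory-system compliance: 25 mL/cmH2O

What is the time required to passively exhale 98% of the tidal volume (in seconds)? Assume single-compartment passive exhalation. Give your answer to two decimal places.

τ = R × C = 7.0 × 25 mL/cmH2O = 7.0 × 0.025 L/cmH2O = 0.175 s.
Exhaled fraction f = 1 − e^(−t/τ) → t = −τ·ln(1 − f) = −0.175·ln(0.02) = 0.6846 s.

0.68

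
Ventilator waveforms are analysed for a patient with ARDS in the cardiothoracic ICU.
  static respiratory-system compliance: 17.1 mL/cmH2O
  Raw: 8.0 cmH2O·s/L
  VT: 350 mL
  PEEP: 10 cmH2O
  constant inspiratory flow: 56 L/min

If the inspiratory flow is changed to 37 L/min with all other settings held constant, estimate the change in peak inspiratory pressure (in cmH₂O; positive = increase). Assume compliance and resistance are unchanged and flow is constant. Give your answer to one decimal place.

Flow: 56 L/min ÷ 60 = 0.9333 L/s.
New flow: 37 L/min ÷ 60 = 0.6167 L/s.
PIP = Vt/C + R·V̇ + PEEP (constant-flow equation of motion).
Only the resistive term changes: ΔPIP = R × ΔV̇ = 8.0 × (0.6167 − 0.9333) = 8.0 × -0.3166 = -2.533 cmH2O.

-2.5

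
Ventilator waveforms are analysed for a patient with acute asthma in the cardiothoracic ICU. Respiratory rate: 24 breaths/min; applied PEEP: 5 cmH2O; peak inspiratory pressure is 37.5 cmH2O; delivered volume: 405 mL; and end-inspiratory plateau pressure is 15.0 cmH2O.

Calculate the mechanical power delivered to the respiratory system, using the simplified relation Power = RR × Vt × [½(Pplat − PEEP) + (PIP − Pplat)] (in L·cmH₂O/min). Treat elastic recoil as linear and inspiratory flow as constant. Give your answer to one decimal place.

267.3

Per-breath work = Vt × [½(Pplat−PEEP) + (PIP−Pplat)] = 0.405 × [0.5×10.0 + 22.5] = 0.405 × 27.5 = 11.138 L·cmH2O.
Power = 24 × 11.138 = 267.31 L·cmH2O/min.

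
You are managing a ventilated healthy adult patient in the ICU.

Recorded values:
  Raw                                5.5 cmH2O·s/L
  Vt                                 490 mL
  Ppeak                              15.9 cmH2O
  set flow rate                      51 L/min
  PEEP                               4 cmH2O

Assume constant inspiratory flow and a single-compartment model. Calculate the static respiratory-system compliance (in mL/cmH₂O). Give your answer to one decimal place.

67.8

Flow: 51 L/min ÷ 60 = 0.85 L/s.
Equation of motion (constant flow): PIP = Vt/C + R·V̇ + PEEP.
Vt/C = PIP − R·V̇ − PEEP = 15.9 − 5.5×0.85 − 4 = 15.9 − 4.675 − 4 = 7.225 cmH2O.
C = Vt / 7.225 = 490 / 7.225 = 67.82 mL/cmH2O.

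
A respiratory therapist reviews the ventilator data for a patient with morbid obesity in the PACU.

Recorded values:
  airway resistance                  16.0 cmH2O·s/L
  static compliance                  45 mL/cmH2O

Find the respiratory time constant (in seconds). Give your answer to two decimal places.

0.72

τ = R × C = 16.0 × 45 mL/cmH2O = 16.0 × 0.045 L/cmH2O = 0.72 s.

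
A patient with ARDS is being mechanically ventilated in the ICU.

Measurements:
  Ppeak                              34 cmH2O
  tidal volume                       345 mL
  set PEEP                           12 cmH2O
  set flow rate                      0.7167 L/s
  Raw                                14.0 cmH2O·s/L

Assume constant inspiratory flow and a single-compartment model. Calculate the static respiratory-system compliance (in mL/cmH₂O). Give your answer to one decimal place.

Equation of motion (constant flow): PIP = Vt/C + R·V̇ + PEEP.
Vt/C = PIP − R·V̇ − PEEP = 34 − 14.0×0.7167 − 12 = 34 − 10.034 − 12 = 11.966 cmH2O.
C = Vt / 11.966 = 345 / 11.966 = 28.832 mL/cmH2O.

28.8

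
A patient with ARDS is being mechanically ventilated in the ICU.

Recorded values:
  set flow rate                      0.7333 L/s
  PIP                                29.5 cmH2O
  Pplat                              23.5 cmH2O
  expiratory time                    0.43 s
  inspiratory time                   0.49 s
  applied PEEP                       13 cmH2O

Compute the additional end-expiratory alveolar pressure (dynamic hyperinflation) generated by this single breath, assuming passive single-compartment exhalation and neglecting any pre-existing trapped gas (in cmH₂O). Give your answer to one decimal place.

2.3

Vt = flow × Ti = 0.7333 L/s × 0.49 s × 1000 mL/L = 359.32 mL.
R = (PIP − Pplat)/V̇ = (29.5 − 23.5) / 0.7333 = 6.0/0.7333 = 8.182 cmH2O·s/L.
C = Vt/(Pplat − PEEP) = 359.32 / (23.5 − 13) = 359.32/10.5 = 34.221 mL/cmH2O.
τ = R × C = 8.182 × 0.03422 L/cmH2O = 0.28 s.
Fraction remaining = e^(−Te/τ) = e^(−0.43/0.28) = 0.2153; trapped volume = 359.32 × 0.2153 = 77.362 mL.
Additional alveolar pressure from trapping ≈ V_trapped / C = 77.362 / 34.221 = 2.261 cmH2O.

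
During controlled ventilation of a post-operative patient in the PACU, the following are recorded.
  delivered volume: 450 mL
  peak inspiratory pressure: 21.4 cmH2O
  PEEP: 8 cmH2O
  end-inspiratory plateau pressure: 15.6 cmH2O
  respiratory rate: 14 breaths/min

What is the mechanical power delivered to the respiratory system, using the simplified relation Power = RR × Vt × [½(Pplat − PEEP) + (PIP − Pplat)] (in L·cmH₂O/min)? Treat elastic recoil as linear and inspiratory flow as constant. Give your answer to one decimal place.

60.5

Per-breath work = Vt × [½(Pplat−PEEP) + (PIP−Pplat)] = 0.450 × [0.5×7.6 + 5.8] = 0.450 × 9.6 = 4.32 L·cmH2O.
Power = 14 × 4.32 = 60.48 L·cmH2O/min.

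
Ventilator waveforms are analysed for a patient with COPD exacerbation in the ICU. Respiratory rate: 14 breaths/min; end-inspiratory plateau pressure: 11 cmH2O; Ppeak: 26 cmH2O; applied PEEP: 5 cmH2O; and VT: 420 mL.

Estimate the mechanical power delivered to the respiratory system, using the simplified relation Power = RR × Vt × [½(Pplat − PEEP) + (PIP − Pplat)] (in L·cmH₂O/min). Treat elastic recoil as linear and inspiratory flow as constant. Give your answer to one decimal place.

Per-breath work = Vt × [½(Pplat−PEEP) + (PIP−Pplat)] = 0.420 × [0.5×6.0 + 15.0] = 0.420 × 18.0 = 7.56 L·cmH2O.
Power = 14 × 7.56 = 105.84 L·cmH2O/min.

105.8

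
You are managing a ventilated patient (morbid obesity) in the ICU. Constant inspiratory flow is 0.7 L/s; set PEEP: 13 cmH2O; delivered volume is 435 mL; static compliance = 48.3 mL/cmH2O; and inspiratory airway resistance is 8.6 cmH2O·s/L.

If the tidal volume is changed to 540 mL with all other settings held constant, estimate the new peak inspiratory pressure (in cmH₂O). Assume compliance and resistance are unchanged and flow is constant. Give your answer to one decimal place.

PIP = Vt/C + R·V̇ + PEEP (constant-flow equation of motion).
Only the elastic term changes: ΔPIP = ΔVt / C = (540 − 435) / 48.3 = 2.174 cmH2O.
Original PIP = 435/48.3 + 8.6×0.7 + 13 = 28.026 cmH2O; new PIP = 28.026 + (2.174) = 30.2 cmH2O.

30.2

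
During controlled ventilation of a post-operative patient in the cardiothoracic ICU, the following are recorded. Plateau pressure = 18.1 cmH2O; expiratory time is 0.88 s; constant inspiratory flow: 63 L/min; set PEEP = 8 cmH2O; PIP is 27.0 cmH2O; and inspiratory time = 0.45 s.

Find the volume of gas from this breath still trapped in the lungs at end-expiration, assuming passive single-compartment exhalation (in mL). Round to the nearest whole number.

51

Flow: 63 L/min ÷ 60 = 1.05 L/s.
Vt = flow × Ti = 1.05 L/s × 0.45 s × 1000 mL/L = 472.5 mL.
R = (PIP − Pplat)/V̇ = (27.0 − 18.1) / 1.05 = 8.9/1.05 = 8.476 cmH2O·s/L.
C = Vt/(Pplat − PEEP) = 472.5 / (18.1 − 8) = 472.5/10.1 = 46.782 mL/cmH2O.
τ = R × C = 8.476 × 0.04678 L/cmH2O = 0.3965 s.
Fraction remaining = e^(−Te/τ) = e^(−0.88/0.3965) = 0.1087.
Trapped volume = 472.5 × 0.1087 = 51.361 mL.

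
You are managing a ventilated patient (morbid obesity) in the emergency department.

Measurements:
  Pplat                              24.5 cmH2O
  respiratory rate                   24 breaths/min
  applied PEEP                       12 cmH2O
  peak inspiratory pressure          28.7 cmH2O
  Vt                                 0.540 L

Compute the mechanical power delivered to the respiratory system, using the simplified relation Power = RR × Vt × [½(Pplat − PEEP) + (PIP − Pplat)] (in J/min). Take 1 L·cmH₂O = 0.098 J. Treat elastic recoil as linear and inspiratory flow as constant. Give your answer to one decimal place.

Per-breath work = Vt × [½(Pplat−PEEP) + (PIP−Pplat)] = 0.540 × [0.5×12.5 + 4.2] = 0.540 × 10.45 = 5.643 L·cmH2O.
Power = 24 × 5.643 = 135.43 L·cmH2O/min.
× 0.098 J/(L·cmH2O) → 13.272 J/min.

13.3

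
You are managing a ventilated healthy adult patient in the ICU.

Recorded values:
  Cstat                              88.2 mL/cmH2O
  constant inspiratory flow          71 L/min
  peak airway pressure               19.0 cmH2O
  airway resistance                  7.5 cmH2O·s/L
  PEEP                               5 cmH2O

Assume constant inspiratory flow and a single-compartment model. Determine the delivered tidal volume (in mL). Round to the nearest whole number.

Flow: 71 L/min ÷ 60 = 1.1833 L/s.
Equation of motion (constant flow): PIP = Vt/C + R·V̇ + PEEP.
Vt/C = PIP − R·V̇ − PEEP = 19.0 − 8.875 − 5 = 5.125 cmH2O.
Vt = C × 5.125 = 88.2 × 5.125 = 452.03 mL.

452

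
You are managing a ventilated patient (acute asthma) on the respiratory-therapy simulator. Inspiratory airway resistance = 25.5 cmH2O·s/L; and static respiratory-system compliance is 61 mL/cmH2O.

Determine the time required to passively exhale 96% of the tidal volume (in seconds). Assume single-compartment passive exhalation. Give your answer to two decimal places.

τ = R × C = 25.5 × 61 mL/cmH2O = 25.5 × 0.061 L/cmH2O = 1.556 s.
Exhaled fraction f = 1 − e^(−t/τ) → t = −τ·ln(1 − f) = −1.556·ln(0.04) = 5.009 s.

5.01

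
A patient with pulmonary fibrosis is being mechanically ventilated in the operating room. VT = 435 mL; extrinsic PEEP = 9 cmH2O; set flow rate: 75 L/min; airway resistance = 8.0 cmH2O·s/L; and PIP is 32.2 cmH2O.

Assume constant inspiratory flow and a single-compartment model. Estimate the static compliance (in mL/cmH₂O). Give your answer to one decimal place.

33.0

Flow: 75 L/min ÷ 60 = 1.25 L/s.
Equation of motion (constant flow): PIP = Vt/C + R·V̇ + PEEP.
Vt/C = PIP − R·V̇ − PEEP = 32.2 − 8.0×1.25 − 9 = 32.2 − 10.0 − 9 = 13.2 cmH2O.
C = Vt / 13.2 = 435 / 13.2 = 32.955 mL/cmH2O.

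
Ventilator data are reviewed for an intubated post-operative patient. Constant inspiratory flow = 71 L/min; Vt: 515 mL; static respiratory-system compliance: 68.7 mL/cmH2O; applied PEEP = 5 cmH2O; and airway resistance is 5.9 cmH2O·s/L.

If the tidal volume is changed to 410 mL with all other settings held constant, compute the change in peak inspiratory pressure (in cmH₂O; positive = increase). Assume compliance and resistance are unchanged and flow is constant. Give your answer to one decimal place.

PIP = Vt/C + R·V̇ + PEEP (constant-flow equation of motion).
Only the elastic term changes: ΔPIP = ΔVt / C = (410 − 515) / 68.7 = -1.528 cmH2O.

-1.5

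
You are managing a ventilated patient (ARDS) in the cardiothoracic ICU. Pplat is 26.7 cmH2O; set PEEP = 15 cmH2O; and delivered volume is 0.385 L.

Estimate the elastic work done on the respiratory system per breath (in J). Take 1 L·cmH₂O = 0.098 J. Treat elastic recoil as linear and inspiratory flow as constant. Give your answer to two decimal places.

0.22

Elastic work ≈ ½ × (Pplat − PEEP) × Vt = 0.5 × (26.7 − 15) × 0.385 L = 0.5 × 11.7 × 0.385 = 2.252 L·cmH2O.
× 0.098 J/(L·cmH2O) → 0.2207 J.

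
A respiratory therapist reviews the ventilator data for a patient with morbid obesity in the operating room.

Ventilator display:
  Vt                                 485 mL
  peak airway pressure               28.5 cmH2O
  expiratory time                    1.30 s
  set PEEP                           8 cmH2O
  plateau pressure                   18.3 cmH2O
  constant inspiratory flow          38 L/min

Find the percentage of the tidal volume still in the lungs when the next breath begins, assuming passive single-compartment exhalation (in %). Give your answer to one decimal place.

Flow: 38 L/min ÷ 60 = 0.6333 L/s.
R = (PIP − Pplat)/V̇ = (28.5 − 18.3) / 0.6333 = 10.2/0.6333 = 16.106 cmH2O·s/L.
C = Vt/(Pplat − PEEP) = 485.0 / (18.3 − 8) = 485.0/10.3 = 47.087 mL/cmH2O.
τ = R × C = 16.106 × 0.04709 L/cmH2O = 0.7584 s.
Fraction remaining at end-expiration = e^(−Te/τ) = e^(−1.30/0.7584) = 0.1801 → 18.01%.

18.0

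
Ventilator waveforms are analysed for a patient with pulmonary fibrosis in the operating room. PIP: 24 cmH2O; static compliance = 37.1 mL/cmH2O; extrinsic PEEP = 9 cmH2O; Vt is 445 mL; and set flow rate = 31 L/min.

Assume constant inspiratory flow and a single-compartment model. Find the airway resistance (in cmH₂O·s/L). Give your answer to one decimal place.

5.8

Flow: 31 L/min ÷ 60 = 0.5167 L/s.
Equation of motion (constant flow): PIP = Vt/C + R·V̇ + PEEP.
R·V̇ = PIP − Vt/C − PEEP = 24 − 445/37.1 − 9 = 24 − 11.995 − 9 = 3.005 cmH2O.
R = 3.005 / 0.5167 = 5.816 cmH2O·s/L.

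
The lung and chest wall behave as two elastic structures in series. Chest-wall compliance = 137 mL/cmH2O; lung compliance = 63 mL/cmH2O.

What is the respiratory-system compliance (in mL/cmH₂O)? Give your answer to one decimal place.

Lung and chest wall are elastances in series: 1/Crs = 1/CL + 1/Ccw.
1/Crs = 1/63 + 1/137 = 0.02317.
Crs = 43.159 mL/cmH2O.

43.2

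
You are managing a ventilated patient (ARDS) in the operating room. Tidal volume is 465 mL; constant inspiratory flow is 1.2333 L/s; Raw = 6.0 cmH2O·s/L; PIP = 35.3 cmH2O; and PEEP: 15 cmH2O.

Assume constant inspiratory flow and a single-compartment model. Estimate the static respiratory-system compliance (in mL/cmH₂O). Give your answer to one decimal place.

Equation of motion (constant flow): PIP = Vt/C + R·V̇ + PEEP.
Vt/C = PIP − R·V̇ − PEEP = 35.3 − 6.0×1.2333 − 15 = 35.3 − 7.4 − 15 = 12.9 cmH2O.
C = Vt / 12.9 = 465 / 12.9 = 36.047 mL/cmH2O.

36.0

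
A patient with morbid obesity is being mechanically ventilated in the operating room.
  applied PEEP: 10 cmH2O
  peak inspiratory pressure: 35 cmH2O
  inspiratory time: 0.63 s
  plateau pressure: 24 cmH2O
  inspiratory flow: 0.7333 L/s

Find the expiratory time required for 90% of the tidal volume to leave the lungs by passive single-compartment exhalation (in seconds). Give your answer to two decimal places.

Vt = flow × Ti = 0.7333 L/s × 0.63 s × 1000 mL/L = 461.98 mL.
R = (PIP − Pplat)/V̇ = (35 − 24) / 0.7333 = 11.0/0.7333 = 15.001 cmH2O·s/L.
C = Vt/(Pplat − PEEP) = 461.98 / (24 − 10) = 461.98/14.0 = 32.999 mL/cmH2O.
τ = R × C = 15.001 × 0.033 L/cmH2O = 0.495 s.
t = −τ·ln(1 − 0.90) = −0.495·ln(0.1) = 1.14 s.

1.14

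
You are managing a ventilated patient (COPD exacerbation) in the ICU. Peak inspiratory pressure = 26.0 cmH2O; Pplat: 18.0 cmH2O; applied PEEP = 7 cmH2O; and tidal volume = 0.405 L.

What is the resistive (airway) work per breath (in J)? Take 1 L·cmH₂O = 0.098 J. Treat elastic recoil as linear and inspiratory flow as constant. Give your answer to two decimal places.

With constant inspiratory flow the resistive pressure is constant at PIP − Pplat = 26.0 − 18.0 = 8.0 cmH2O, so resistive work = 8.0 × 0.405 = 3.24 L·cmH2O.
× 0.098 J/(L·cmH2O) → 0.3175 J.

0.32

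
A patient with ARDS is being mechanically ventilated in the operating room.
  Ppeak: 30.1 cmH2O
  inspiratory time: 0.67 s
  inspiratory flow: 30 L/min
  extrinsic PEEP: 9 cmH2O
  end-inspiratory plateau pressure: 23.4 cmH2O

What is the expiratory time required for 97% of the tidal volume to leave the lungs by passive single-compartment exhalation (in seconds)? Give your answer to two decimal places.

Flow: 30 L/min ÷ 60 = 0.5 L/s.
Vt = flow × Ti = 0.5 L/s × 0.67 s × 1000 mL/L = 335.0 mL.
R = (PIP − Pplat)/V̇ = (30.1 − 23.4) / 0.5 = 6.7/0.5 = 13.4 cmH2O·s/L.
C = Vt/(Pplat − PEEP) = 335.0 / (23.4 − 9) = 335.0/14.4 = 23.264 mL/cmH2O.
τ = R × C = 13.4 × 0.02326 L/cmH2O = 0.3117 s.
t = −τ·ln(1 − 0.97) = −0.3117·ln(0.03) = 1.093 s.

1.09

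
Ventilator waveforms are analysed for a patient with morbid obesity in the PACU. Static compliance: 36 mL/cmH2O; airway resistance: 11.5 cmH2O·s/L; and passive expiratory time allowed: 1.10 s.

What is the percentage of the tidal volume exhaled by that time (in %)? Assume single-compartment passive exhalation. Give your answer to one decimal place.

τ = R × C = 11.5 × 36 mL/cmH2O = 11.5 × 0.036 L/cmH2O = 0.414 s.
Passive exhalation: V(t)/V₀ = e^(−t/τ) = e^(−1.10/0.414) = 0.07016.
Fraction exhaled = 1 − 0.07016 = 0.9298 → 92.98%.

93.0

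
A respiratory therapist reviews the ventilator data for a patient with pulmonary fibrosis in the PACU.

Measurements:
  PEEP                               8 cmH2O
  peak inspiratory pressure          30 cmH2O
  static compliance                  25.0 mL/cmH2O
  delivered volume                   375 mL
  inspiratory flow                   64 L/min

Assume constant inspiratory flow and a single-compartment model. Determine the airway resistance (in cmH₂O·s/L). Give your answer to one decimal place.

Flow: 64 L/min ÷ 60 = 1.0667 L/s.
Equation of motion (constant flow): PIP = Vt/C + R·V̇ + PEEP.
R·V̇ = PIP − Vt/C − PEEP = 30 − 375/25.0 − 8 = 30 − 15.0 − 8 = 7.0 cmH2O.
R = 7.0 / 1.0667 = 6.562 cmH2O·s/L.

6.6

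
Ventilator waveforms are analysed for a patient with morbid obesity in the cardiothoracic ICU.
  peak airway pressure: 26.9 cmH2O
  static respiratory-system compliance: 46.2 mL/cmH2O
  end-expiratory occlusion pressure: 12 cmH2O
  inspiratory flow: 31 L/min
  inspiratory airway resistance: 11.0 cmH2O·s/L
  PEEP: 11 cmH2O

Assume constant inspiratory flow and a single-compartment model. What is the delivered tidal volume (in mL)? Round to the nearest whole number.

426

Flow: 31 L/min ÷ 60 = 0.5167 L/s.
Total PEEP = 12 cmH2O (set 11 + intrinsic 1); this is the baseline alveolar pressure.
Equation of motion (constant flow): PIP = Vt/C + R·V̇ + PEEP.
Vt/C = PIP − R·V̇ − PEEP = 26.9 − 5.684 − 12 = 9.216 cmH2O.
Vt = C × 9.216 = 46.2 × 9.216 = 425.78 mL.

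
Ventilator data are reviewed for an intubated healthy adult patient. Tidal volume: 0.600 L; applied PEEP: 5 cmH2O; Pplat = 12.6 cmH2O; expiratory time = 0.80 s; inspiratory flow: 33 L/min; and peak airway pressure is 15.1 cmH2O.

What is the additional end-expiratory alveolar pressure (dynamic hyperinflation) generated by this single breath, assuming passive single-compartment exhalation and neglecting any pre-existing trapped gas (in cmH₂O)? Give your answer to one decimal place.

0.8

Flow: 33 L/min ÷ 60 = 0.55 L/s.
R = (PIP − Pplat)/V̇ = (15.1 − 12.6) / 0.55 = 2.5/0.55 = 4.545 cmH2O·s/L.
C = Vt/(Pplat − PEEP) = 600.0 / (12.6 − 5) = 600.0/7.6 = 78.947 mL/cmH2O.
τ = R × C = 4.545 × 0.07895 L/cmH2O = 0.3588 s.
Fraction remaining = e^(−Te/τ) = e^(−0.80/0.3588) = 0.1076; trapped volume = 600.0 × 0.1076 = 64.56 mL.
Additional alveolar pressure from trapping ≈ V_trapped / C = 64.56 / 78.947 = 0.8178 cmH2O.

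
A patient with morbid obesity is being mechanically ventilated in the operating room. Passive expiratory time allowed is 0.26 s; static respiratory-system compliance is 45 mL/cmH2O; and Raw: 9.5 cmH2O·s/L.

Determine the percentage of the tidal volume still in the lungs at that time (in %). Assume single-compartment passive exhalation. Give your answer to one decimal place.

τ = R × C = 9.5 × 45 mL/cmH2O = 9.5 × 0.045 L/cmH2O = 0.4275 s.
Passive exhalation: V(t)/V₀ = e^(−t/τ) = e^(−0.26/0.4275) = 0.5443.
Fraction remaining = 0.5443 → 54.43%.

54.4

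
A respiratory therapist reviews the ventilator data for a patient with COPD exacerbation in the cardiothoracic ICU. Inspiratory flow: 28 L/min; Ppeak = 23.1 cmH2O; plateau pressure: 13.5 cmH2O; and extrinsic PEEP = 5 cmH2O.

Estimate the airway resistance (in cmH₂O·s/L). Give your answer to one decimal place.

20.6

Flow: 28 L/min ÷ 60 = 0.4667 L/s.
Raw = (PIP − Pplat) / flow = (23.1 − 13.5) / 0.4667 = 9.6 / 0.4667 = 20.57 cmH2O·s/L.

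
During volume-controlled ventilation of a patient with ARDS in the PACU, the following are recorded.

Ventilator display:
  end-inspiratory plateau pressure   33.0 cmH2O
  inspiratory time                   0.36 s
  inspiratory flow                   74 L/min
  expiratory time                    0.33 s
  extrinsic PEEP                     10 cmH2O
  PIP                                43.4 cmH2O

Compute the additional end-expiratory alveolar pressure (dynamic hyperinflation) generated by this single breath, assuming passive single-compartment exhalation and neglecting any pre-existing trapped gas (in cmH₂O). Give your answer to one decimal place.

3.0

Flow: 74 L/min ÷ 60 = 1.2333 L/s.
Vt = flow × Ti = 1.2333 L/s × 0.36 s × 1000 mL/L = 443.99 mL.
R = (PIP − Pplat)/V̇ = (43.4 − 33.0) / 1.2333 = 10.4/1.2333 = 8.433 cmH2O·s/L.
C = Vt/(Pplat − PEEP) = 443.99 / (33.0 − 10) = 443.99/23.0 = 19.304 mL/cmH2O.
τ = R × C = 8.433 × 0.0193 L/cmH2O = 0.1628 s.
Fraction remaining = e^(−Te/τ) = e^(−0.33/0.1628) = 0.1317; trapped volume = 443.99 × 0.1317 = 58.473 mL.
Additional alveolar pressure from trapping ≈ V_trapped / C = 58.473 / 19.304 = 3.029 cmH2O.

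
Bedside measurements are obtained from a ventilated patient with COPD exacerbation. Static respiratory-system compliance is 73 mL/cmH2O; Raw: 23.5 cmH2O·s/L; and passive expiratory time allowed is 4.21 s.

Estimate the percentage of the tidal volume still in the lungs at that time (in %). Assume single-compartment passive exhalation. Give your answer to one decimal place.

τ = R × C = 23.5 × 73 mL/cmH2O = 23.5 × 0.073 L/cmH2O = 1.716 s.
Passive exhalation: V(t)/V₀ = e^(−t/τ) = e^(−4.21/1.716) = 0.086.
Fraction remaining = 0.086 → 8.6%.

8.6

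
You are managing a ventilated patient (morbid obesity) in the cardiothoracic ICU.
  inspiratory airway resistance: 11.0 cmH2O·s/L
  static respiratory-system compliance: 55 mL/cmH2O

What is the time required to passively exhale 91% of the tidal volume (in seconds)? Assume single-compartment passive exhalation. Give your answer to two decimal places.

1.46

τ = R × C = 11.0 × 55 mL/cmH2O = 11.0 × 0.055 L/cmH2O = 0.605 s.
Exhaled fraction f = 1 − e^(−t/τ) → t = −τ·ln(1 − f) = −0.605·ln(0.09) = 1.457 s.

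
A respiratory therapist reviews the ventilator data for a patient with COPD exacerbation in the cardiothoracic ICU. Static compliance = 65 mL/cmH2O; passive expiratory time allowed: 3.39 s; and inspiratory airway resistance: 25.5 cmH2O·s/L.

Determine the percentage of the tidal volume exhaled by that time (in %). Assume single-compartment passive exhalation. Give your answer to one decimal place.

τ = R × C = 25.5 × 65 mL/cmH2O = 25.5 × 0.065 L/cmH2O = 1.658 s.
Passive exhalation: V(t)/V₀ = e^(−t/τ) = e^(−3.39/1.658) = 0.1294.
Fraction exhaled = 1 − 0.1294 = 0.8706 → 87.06%.

87.1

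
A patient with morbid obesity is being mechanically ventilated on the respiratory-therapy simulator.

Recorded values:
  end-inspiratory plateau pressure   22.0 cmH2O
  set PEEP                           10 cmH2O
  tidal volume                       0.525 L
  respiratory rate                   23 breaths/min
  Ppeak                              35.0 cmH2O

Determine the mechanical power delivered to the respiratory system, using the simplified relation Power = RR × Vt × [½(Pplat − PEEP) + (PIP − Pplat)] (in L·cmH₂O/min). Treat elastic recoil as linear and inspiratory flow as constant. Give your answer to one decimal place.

229.4

Per-breath work = Vt × [½(Pplat−PEEP) + (PIP−Pplat)] = 0.525 × [0.5×12.0 + 13.0] = 0.525 × 19.0 = 9.975 L·cmH2O.
Power = 23 × 9.975 = 229.43 L·cmH2O/min.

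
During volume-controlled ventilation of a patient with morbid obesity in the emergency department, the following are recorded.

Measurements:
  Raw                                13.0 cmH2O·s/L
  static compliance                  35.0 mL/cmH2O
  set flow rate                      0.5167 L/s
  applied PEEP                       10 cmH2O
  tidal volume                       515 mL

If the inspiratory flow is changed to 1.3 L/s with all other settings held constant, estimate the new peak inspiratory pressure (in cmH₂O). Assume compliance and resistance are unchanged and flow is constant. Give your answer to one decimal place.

PIP = Vt/C + R·V̇ + PEEP (constant-flow equation of motion).
Only the resistive term changes: ΔPIP = R × ΔV̇ = 13.0 × (1.3 − 0.5167) = 13.0 × 0.7833 = 10.183 cmH2O.
Original PIP = 515/35.0 + 13.0×0.5167 + 10 = 31.431 cmH2O; new PIP = 31.431 + (10.183) = 41.614 cmH2O.

41.6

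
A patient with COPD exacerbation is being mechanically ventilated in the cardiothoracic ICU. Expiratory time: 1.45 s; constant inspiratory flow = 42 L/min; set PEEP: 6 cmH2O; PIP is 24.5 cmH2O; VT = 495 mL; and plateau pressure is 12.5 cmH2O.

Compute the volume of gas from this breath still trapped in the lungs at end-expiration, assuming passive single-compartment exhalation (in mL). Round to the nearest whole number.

163

Flow: 42 L/min ÷ 60 = 0.7 L/s.
R = (PIP − Pplat)/V̇ = (24.5 − 12.5) / 0.7 = 12.0/0.7 = 17.143 cmH2O·s/L.
C = Vt/(Pplat − PEEP) = 495.0 / (12.5 − 6) = 495.0/6.5 = 76.154 mL/cmH2O.
τ = R × C = 17.143 × 0.07615 L/cmH2O = 1.305 s.
Fraction remaining = e^(−Te/τ) = e^(−1.45/1.305) = 0.3292.
Trapped volume = 495.0 × 0.3292 = 162.95 mL.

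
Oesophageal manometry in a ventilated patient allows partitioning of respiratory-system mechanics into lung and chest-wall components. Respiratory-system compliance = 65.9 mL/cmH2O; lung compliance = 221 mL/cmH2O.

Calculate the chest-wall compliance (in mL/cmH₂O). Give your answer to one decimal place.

93.9

1/Ccw = 1/Crs − 1/CL.
1/Ccw = 1/65.9 − 1/221 = 0.01065.
Ccw = 93.897 mL/cmH2O.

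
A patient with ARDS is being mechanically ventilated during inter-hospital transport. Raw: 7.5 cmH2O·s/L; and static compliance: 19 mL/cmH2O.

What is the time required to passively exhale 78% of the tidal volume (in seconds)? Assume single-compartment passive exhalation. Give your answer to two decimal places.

0.22

τ = R × C = 7.5 × 19 mL/cmH2O = 7.5 × 0.019 L/cmH2O = 0.1425 s.
Exhaled fraction f = 1 − e^(−t/τ) → t = −τ·ln(1 − f) = −0.1425·ln(0.22) = 0.2158 s.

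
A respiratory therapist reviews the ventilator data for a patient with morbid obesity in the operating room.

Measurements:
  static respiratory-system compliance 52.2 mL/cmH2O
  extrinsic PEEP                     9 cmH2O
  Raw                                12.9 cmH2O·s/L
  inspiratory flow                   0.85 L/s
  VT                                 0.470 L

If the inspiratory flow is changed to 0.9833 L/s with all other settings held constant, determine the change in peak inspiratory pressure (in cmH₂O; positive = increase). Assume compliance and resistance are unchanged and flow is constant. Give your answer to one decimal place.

PIP = Vt/C + R·V̇ + PEEP (constant-flow equation of motion).
Only the resistive term changes: ΔPIP = R × ΔV̇ = 12.9 × (0.9833 − 0.85) = 12.9 × 0.1333 = 1.72 cmH2O.

1.7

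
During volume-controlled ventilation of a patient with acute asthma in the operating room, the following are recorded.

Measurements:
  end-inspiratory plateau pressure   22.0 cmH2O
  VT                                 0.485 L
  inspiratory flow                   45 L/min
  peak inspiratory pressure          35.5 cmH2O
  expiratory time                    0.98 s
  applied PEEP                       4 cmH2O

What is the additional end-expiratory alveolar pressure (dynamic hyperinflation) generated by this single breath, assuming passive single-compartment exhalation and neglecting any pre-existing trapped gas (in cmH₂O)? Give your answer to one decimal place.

Flow: 45 L/min ÷ 60 = 0.75 L/s.
R = (PIP − Pplat)/V̇ = (35.5 − 22.0) / 0.75 = 13.5/0.75 = 18.0 cmH2O·s/L.
C = Vt/(Pplat − PEEP) = 485.0 / (22.0 − 4) = 485.0/18.0 = 26.944 mL/cmH2O.
τ = R × C = 18.0 × 0.02694 L/cmH2O = 0.4849 s.
Fraction remaining = e^(−Te/τ) = e^(−0.98/0.4849) = 0.1325; trapped volume = 485.0 × 0.1325 = 64.263 mL.
Additional alveolar pressure from trapping ≈ V_trapped / C = 64.263 / 26.944 = 2.385 cmH2O.

2.4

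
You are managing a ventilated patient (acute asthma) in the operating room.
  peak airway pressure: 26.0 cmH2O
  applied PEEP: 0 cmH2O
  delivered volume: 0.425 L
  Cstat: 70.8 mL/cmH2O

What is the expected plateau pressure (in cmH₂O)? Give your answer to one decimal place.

6.0

Pplat = PEEP + Vt / Cstat = 0 + 425 / 70.8 = 0 + 6.003 = 6.003 cmH2O.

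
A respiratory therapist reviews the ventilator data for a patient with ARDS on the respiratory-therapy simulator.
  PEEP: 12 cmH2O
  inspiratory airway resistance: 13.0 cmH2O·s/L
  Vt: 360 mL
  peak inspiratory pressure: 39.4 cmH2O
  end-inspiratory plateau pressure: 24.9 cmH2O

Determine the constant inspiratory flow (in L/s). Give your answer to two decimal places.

flow = (PIP − Pplat) / Raw = 14.5 / 13.0 = 1.115 L/s.

1.12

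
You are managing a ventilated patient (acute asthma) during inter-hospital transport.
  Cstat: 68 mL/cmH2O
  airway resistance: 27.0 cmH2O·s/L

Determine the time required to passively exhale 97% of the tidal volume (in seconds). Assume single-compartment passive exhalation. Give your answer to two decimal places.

6.44

τ = R × C = 27.0 × 68 mL/cmH2O = 27.0 × 0.068 L/cmH2O = 1.836 s.
Exhaled fraction f = 1 − e^(−t/τ) → t = −τ·ln(1 − f) = −1.836·ln(0.03) = 6.438 s.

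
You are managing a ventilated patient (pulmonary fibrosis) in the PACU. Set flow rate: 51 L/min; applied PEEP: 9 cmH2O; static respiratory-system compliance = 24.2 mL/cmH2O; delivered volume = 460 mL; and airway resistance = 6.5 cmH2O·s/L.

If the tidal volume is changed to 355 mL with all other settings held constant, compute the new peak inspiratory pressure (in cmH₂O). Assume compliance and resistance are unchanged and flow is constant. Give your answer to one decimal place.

29.2

Flow: 51 L/min ÷ 60 = 0.85 L/s.
PIP = Vt/C + R·V̇ + PEEP (constant-flow equation of motion).
Only the elastic term changes: ΔPIP = ΔVt / C = (355 − 460) / 24.2 = -4.339 cmH2O.
Original PIP = 460/24.2 + 6.5×0.85 + 9 = 33.533 cmH2O; new PIP = 33.533 + (-4.339) = 29.194 cmH2O.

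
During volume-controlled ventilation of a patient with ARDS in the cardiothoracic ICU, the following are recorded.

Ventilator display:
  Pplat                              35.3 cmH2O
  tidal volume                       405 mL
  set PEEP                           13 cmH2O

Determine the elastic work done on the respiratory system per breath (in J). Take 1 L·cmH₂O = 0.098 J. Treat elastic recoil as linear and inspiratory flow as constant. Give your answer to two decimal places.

Elastic work ≈ ½ × (Pplat − PEEP) × Vt = 0.5 × (35.3 − 13) × 0.405 L = 0.5 × 22.3 × 0.405 = 4.516 L·cmH2O.
× 0.098 J/(L·cmH2O) → 0.4426 J.

0.44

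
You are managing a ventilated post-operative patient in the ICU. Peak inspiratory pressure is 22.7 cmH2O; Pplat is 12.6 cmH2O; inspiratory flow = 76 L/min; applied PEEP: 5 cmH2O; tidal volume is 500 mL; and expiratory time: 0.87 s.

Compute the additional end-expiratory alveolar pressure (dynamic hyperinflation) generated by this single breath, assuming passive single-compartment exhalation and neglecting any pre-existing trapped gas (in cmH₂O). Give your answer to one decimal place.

1.4

Flow: 76 L/min ÷ 60 = 1.2667 L/s.
R = (PIP − Pplat)/V̇ = (22.7 − 12.6) / 1.2667 = 10.1/1.2667 = 7.973 cmH2O·s/L.
C = Vt/(Pplat − PEEP) = 500.0 / (12.6 − 5) = 500.0/7.6 = 65.789 mL/cmH2O.
τ = R × C = 7.973 × 0.06579 L/cmH2O = 0.5245 s.
Fraction remaining = e^(−Te/τ) = e^(−0.87/0.5245) = 0.1904; trapped volume = 500.0 × 0.1904 = 95.2 mL.
Additional alveolar pressure from trapping ≈ V_trapped / C = 95.2 / 65.789 = 1.447 cmH2O.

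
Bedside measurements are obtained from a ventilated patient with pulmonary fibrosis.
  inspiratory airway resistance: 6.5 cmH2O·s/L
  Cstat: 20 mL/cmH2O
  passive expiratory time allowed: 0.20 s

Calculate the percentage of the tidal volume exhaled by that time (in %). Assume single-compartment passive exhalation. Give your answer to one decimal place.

78.5

τ = R × C = 6.5 × 20 mL/cmH2O = 6.5 × 0.020 L/cmH2O = 0.13 s.
Passive exhalation: V(t)/V₀ = e^(−t/τ) = e^(−0.20/0.13) = 0.2147.
Fraction exhaled = 1 − 0.2147 = 0.7853 → 78.53%.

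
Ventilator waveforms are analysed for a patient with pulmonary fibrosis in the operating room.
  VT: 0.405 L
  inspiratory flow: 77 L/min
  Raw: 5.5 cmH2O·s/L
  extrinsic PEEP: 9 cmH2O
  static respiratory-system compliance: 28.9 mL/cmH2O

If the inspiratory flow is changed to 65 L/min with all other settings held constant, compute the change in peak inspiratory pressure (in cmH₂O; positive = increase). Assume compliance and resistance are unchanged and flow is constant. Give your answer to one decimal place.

-1.1

Flow: 77 L/min ÷ 60 = 1.2833 L/s.
New flow: 65 L/min ÷ 60 = 1.0833 L/s.
PIP = Vt/C + R·V̇ + PEEP (constant-flow equation of motion).
Only the resistive term changes: ΔPIP = R × ΔV̇ = 5.5 × (1.0833 − 1.2833) = 5.5 × -0.2 = -1.1 cmH2O.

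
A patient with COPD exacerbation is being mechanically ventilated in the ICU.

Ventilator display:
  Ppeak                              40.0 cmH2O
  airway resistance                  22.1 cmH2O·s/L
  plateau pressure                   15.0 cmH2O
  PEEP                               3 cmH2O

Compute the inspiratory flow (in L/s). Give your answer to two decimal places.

1.13

flow = (PIP − Pplat) / Raw = 25.0 / 22.1 = 1.131 L/s.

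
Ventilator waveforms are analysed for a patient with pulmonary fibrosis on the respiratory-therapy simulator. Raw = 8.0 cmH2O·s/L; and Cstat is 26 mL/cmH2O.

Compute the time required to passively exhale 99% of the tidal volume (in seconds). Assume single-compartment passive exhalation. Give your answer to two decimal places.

0.96

τ = R × C = 8.0 × 26 mL/cmH2O = 8.0 × 0.026 L/cmH2O = 0.208 s.
Exhaled fraction f = 1 − e^(−t/τ) → t = −τ·ln(1 − f) = −0.208·ln(0.01) = 0.9579 s.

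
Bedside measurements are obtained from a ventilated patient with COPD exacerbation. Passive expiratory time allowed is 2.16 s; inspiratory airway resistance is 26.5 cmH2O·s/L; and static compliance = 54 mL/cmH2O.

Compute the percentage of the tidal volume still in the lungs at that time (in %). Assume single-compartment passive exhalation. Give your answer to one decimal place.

22.1

τ = R × C = 26.5 × 54 mL/cmH2O = 26.5 × 0.054 L/cmH2O = 1.431 s.
Passive exhalation: V(t)/V₀ = e^(−t/τ) = e^(−2.16/1.431) = 0.221.
Fraction remaining = 0.221 → 22.1%.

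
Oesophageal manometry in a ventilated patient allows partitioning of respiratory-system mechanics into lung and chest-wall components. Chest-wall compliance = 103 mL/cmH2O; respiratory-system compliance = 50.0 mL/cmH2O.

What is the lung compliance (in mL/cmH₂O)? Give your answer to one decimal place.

1/CL = 1/Crs − 1/Ccw.
1/CL = 1/50.0 − 1/103 = 0.01029.
CL = 97.182 mL/cmH2O.

97.2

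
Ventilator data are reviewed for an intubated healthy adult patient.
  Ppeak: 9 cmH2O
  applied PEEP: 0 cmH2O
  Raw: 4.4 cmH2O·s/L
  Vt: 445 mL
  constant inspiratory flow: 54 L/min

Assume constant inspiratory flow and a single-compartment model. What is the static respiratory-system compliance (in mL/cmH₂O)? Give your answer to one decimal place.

Flow: 54 L/min ÷ 60 = 0.9 L/s.
Equation of motion (constant flow): PIP = Vt/C + R·V̇ + PEEP.
Vt/C = PIP − R·V̇ − PEEP = 9 − 4.4×0.9 − 0 = 9 − 3.96 − 0 = 5.04 cmH2O.
C = Vt / 5.04 = 445 / 5.04 = 88.294 mL/cmH2O.

88.3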